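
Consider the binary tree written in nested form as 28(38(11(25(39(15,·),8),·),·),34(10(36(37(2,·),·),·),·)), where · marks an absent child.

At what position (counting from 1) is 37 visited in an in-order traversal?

9

In-order visits the left subtree, then the node, then the right subtree.
At 28: go left to 38.
  At 38: go left to 11.
    At 11: go left to 25.
      At 25: go left to 39.
        At 39: go left to 15.
          15 is a leaf — visit 15.
        Visit 39.
        At 39: no right child.
      Visit 25.
      At 25: go right to 8.
        8 is a leaf — visit 8.
    Visit 11.
    At 11: no right child.
  Visit 38.
  At 38: no right child.
Visit 28.
At 28: go right to 34.
  At 34: go left to 10.
    At 10: go left to 36.
      At 36: go left to 37.
        At 37: go left to 2.
          2 is a leaf — visit 2.
        Visit 37.
        At 37: no right child.
      Visit 36.
      At 36: no right child.
    Visit 10.
    At 10: no right child.
  Visit 34.
  At 34: no right child.
Full in-order sequence: 15, 39, 25, 8, 11, 38, 28, 2, 37, 36, 10, 34.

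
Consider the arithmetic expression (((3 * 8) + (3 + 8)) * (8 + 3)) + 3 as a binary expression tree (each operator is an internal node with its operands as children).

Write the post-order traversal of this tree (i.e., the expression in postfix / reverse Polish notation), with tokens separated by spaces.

Post-order on an expression tree gives postfix notation: for each operator, emit left operand, right operand, then the operator.

3 8 * 3 8 + + 8 3 + * 3 +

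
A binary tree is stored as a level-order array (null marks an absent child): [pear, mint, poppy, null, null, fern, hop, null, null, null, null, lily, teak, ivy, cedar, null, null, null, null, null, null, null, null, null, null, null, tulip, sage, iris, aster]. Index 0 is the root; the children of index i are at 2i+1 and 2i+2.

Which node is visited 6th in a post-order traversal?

sage

Post-order visits the left subtree, then the right subtree, then the node.
At pear: go left to mint.
  mint is a leaf — visit mint.
At pear: go right to poppy.
  At poppy: go left to fern.
    At fern: go left to lily.
      lily is a leaf — visit lily.
    At fern: go right to teak.
      At teak: no left child.
      At teak: go right to tulip.
        tulip is a leaf — visit tulip.
      Visit teak.
    Visit fern.
  At poppy: go right to hop.
    At hop: go left to ivy.
      At ivy: go left to sage.
        sage is a leaf — visit sage.
      At ivy: go right to iris.
        iris is a leaf — visit iris.
      Visit ivy.
    At hop: go right to cedar.
      At cedar: go left to aster.
        aster is a leaf — visit aster.
      At cedar: no right child.
      Visit cedar.
    Visit hop.
  Visit poppy.
Visit pear.
Full post-order sequence: mint, lily, tulip, teak, fern, sage, iris, ivy, aster, cedar, hop, poppy, pear.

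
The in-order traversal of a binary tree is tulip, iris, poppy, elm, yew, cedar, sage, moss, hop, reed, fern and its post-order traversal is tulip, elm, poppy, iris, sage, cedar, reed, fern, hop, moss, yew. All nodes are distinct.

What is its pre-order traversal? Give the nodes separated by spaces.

yew iris tulip poppy elm moss cedar sage hop fern reed

The last element of post-order is the root; it splits in-order into left and right subtrees.
Root yew: left subtree has 4 nodes {tulip, iris, poppy, elm}, right has 6 {cedar, sage, moss, hop, reed, fern}.
  Root iris: left subtree has 1 node {tulip}, right has 2 {poppy, elm}.
    Root poppy: left subtree has 0 nodes { }, right has 1 {elm}.
  Root moss: left subtree has 2 nodes {cedar, sage}, right has 3 {hop, reed, fern}.
    Root cedar: left subtree has 0 nodes { }, right has 1 {sage}.
    Root hop: left subtree has 0 nodes { }, right has 2 {reed, fern}.
      Root fern: left subtree has 1 node {reed}, right has 0 { }.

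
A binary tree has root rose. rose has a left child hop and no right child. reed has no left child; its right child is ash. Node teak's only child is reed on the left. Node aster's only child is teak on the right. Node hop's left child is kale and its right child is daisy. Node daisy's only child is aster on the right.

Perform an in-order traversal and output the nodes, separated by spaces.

In-order visits the left subtree, then the node, then the right subtree.
At rose: go left to hop.
  At hop: go left to kale.
    kale is a leaf — visit kale.
  Visit hop.
  At hop: go right to daisy.
    At daisy: no left child.
    Visit daisy.
    At daisy: go right to aster.
      At aster: no left child.
      Visit aster.
      At aster: go right to teak.
        At teak: go left to reed.
          At reed: no left child.
          Visit reed.
          At reed: go right to ash.
            ash is a leaf — visit ash.
        Visit teak.
        At teak: no right child.
Visit rose.
At rose: no right child.

kale hop daisy aster reed ash teak rose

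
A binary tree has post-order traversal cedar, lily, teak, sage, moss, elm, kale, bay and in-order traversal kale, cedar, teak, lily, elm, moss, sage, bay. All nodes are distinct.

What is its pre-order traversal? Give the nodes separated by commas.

bay, kale, elm, teak, cedar, lily, moss, sage

The last element of post-order is the root; it splits in-order into left and right subtrees.
Root bay: left subtree has 7 nodes {kale, cedar, teak, lily, elm, moss, sage}, right has 0 { }.
  Root kale: left subtree has 0 nodes { }, right has 6 {cedar, teak, lily, elm, moss, sage}.
    Root elm: left subtree has 3 nodes {cedar, teak, lily}, right has 2 {moss, sage}.
      Root teak: left subtree has 1 node {cedar}, right has 1 {lily}.
      Root moss: left subtree has 0 nodes { }, right has 1 {sage}.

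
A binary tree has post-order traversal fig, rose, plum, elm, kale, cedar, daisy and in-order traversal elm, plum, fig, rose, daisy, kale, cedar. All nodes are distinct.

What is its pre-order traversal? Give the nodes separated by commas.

daisy, elm, plum, rose, fig, cedar, kale

The last element of post-order is the root; it splits in-order into left and right subtrees.
Root daisy: left subtree has 4 nodes {elm, plum, fig, rose}, right has 2 {kale, cedar}.
  Root elm: left subtree has 0 nodes { }, right has 3 {plum, fig, rose}.
    Root plum: left subtree has 0 nodes { }, right has 2 {fig, rose}.
      Root rose: left subtree has 1 node {fig}, right has 0 { }.
  Root cedar: left subtree has 1 node {kale}, right has 0 { }.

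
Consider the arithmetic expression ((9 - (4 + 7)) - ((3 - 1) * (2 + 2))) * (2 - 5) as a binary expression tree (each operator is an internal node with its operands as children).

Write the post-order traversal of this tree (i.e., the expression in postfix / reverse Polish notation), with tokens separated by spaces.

9 4 7 + - 3 1 - 2 2 + * - 2 5 - *

Post-order on an expression tree gives postfix notation: for each operator, emit left operand, right operand, then the operator.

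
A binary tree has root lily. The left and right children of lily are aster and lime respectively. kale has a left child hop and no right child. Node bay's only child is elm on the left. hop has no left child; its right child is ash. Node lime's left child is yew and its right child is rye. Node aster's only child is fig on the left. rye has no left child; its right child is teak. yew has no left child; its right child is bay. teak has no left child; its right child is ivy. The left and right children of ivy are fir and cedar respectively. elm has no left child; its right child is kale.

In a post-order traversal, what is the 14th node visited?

Post-order visits the left subtree, then the right subtree, then the node.
At lily: go left to aster.
  At aster: go left to fig.
    fig is a leaf — visit fig.
  At aster: no right child.
  Visit aster.
At lily: go right to lime.
  At lime: go left to yew.
    At yew: no left child.
    At yew: go right to bay.
      At bay: go left to elm.
        At elm: no left child.
        At elm: go right to kale.
          At kale: go left to hop.
            At hop: no left child.
            At hop: go right to ash.
              ash is a leaf — visit ash.
            Visit hop.
          At kale: no right child.
          Visit kale.
        Visit elm.
      At bay: no right child.
      Visit bay.
    Visit yew.
  At lime: go right to rye.
    At rye: no left child.
    At rye: go right to teak.
      At teak: no left child.
      At teak: go right to ivy.
        At ivy: go left to fir.
          fir is a leaf — visit fir.
        At ivy: go right to cedar.
          cedar is a leaf — visit cedar.
        Visit ivy.
      Visit teak.
    Visit rye.
  Visit lime.
Visit lily.
Full post-order sequence: fig, aster, ash, hop, kale, elm, bay, yew, fir, cedar, ivy, teak, rye, lime, lily.

lime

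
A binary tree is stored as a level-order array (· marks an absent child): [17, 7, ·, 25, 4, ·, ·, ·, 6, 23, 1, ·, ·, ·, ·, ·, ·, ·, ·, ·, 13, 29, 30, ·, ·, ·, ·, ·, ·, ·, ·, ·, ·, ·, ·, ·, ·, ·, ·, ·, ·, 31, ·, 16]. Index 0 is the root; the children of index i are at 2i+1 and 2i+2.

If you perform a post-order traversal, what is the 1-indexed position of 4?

10

Post-order visits the left subtree, then the right subtree, then the node.
At 17: go left to 7.
  At 7: go left to 25.
    At 25: no left child.
    At 25: go right to 6.
      6 is a leaf — visit 6.
    Visit 25.
  At 7: go right to 4.
    At 4: go left to 23.
      At 23: no left child.
      At 23: go right to 13.
        At 13: go left to 31.
          31 is a leaf — visit 31.
        At 13: no right child.
        Visit 13.
      Visit 23.
    At 4: go right to 1.
      At 1: go left to 29.
        At 29: go left to 16.
          16 is a leaf — visit 16.
        At 29: no right child.
        Visit 29.
      At 1: go right to 30.
        30 is a leaf — visit 30.
      Visit 1.
    Visit 4.
  Visit 7.
At 17: no right child.
Visit 17.
Full post-order sequence: 6, 25, 31, 13, 23, 16, 29, 30, 1, 4, 7, 17.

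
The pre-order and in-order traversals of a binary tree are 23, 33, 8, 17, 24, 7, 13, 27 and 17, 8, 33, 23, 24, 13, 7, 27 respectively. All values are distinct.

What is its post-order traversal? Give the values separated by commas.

The first element of pre-order is the root; it splits in-order into left and right subtrees.
Root 23: left subtree has 3 nodes {17, 8, 33}, right has 4 {24, 13, 7, 27}.
  Root 33: left subtree has 2 nodes {17, 8}, right has 0 { }.
    Root 8: left subtree has 1 node {17}, right has 0 { }.
  Root 24: left subtree has 0 nodes { }, right has 3 {13, 7, 27}.
    Root 7: left subtree has 1 node {13}, right has 1 {27}.

17, 8, 33, 13, 27, 7, 24, 23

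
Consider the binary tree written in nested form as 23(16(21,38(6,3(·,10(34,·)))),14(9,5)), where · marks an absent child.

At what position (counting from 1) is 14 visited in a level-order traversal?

Level-order visits nodes level by level from the root, left to right within each level.
Level 0: 23
Level 1: 16, 14
Level 2: 21, 38, 9, 5
Level 3: 6, 3
Level 4: 10
Level 5: 34
Full level-order sequence: 23, 16, 14, 21, 38, 9, 5, 6, 3, 10, 34.

3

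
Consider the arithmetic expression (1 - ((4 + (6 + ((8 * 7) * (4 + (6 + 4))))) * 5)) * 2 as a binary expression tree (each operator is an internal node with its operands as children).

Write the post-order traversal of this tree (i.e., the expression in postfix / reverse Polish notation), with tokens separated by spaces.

1 4 6 8 7 * 4 6 4 + + * + + 5 * - 2 *

Post-order on an expression tree gives postfix notation: for each operator, emit left operand, right operand, then the operator.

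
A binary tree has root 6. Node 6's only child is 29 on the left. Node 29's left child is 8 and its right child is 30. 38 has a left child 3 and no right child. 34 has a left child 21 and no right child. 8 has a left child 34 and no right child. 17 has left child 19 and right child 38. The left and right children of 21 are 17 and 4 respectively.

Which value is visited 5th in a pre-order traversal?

Pre-order visits the node, then its left subtree, then its right subtree.
Visit 6.
At 6: go left to 29.
  Visit 29.
  At 29: go left to 8.
    Visit 8.
    At 8: go left to 34.
      Visit 34.
      At 34: go left to 21.
        Visit 21.
        At 21: go left to 17.
          Visit 17.
          At 17: go left to 19.
            19 is a leaf — visit 19.
          At 17: go right to 38.
            Visit 38.
            At 38: go left to 3.
              3 is a leaf — visit 3.
            At 38: no right child.
        At 21: go right to 4.
          4 is a leaf — visit 4.
      At 34: no right child.
    At 8: no right child.
  At 29: go right to 30.
    30 is a leaf — visit 30.
At 6: no right child.
Full pre-order sequence: 6, 29, 8, 34, 21, 17, 19, 38, 3, 4, 30.

21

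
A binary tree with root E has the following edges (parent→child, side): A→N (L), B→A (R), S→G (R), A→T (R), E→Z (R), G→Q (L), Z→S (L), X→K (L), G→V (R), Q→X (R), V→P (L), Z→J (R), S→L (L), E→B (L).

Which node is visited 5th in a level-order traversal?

S

Level-order visits nodes level by level from the root, left to right within each level.
Level 0: E
Level 1: B, Z
Level 2: A, S, J
Level 3: N, T, L, G
Level 4: Q, V
Level 5: X, P
Level 6: K
Full level-order sequence: E, B, Z, A, S, J, N, T, L, G, Q, V, X, P, K.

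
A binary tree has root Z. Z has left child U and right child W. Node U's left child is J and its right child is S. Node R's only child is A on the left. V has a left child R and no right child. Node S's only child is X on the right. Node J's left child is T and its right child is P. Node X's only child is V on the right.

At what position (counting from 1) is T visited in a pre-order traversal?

4

Pre-order visits the node, then its left subtree, then its right subtree.
Visit Z.
At Z: go left to U.
  Visit U.
  At U: go left to J.
    Visit J.
    At J: go left to T.
      T is a leaf — visit T.
    At J: go right to P.
      P is a leaf — visit P.
  At U: go right to S.
    Visit S.
    At S: no left child.
    At S: go right to X.
      Visit X.
      At X: no left child.
      At X: go right to V.
        Visit V.
        At V: go left to R.
          Visit R.
          At R: go left to A.
            A is a leaf — visit A.
          At R: no right child.
        At V: no right child.
At Z: go right to W.
  W is a leaf — visit W.
Full pre-order sequence: Z, U, J, T, P, S, X, V, R, A, W.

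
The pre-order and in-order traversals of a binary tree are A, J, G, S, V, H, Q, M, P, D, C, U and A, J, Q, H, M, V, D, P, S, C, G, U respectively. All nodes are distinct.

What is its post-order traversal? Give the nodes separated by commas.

Q, M, H, D, P, V, C, S, U, G, J, A

The first element of pre-order is the root; it splits in-order into left and right subtrees.
Root A: left subtree has 0 nodes { }, right has 11 {J, Q, H, M, V, D, P, S, C, G, U}.
  Root J: left subtree has 0 nodes { }, right has 10 {Q, H, M, V, D, P, S, C, G, U}.
    Root G: left subtree has 8 nodes {Q, H, M, V, D, P, S, C}, right has 1 {U}.
      Root S: left subtree has 6 nodes {Q, H, M, V, D, P}, right has 1 {C}.
        Root V: left subtree has 3 nodes {Q, H, M}, right has 2 {D, P}.
          Root H: left subtree has 1 node {Q}, right has 1 {M}.
          Root P: left subtree has 1 node {D}, right has 0 { }.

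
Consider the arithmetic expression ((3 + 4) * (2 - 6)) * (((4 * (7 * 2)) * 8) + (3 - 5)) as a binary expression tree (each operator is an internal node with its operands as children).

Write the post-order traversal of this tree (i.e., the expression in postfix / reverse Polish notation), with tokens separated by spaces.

Post-order on an expression tree gives postfix notation: for each operator, emit left operand, right operand, then the operator.

3 4 + 2 6 - * 4 7 2 * * 8 * 3 5 - + *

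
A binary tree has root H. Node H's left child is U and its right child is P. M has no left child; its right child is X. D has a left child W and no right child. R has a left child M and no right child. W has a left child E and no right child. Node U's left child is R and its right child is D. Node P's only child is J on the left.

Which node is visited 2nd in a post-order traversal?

M

Post-order visits the left subtree, then the right subtree, then the node.
At H: go left to U.
  At U: go left to R.
    At R: go left to M.
      At M: no left child.
      At M: go right to X.
        X is a leaf — visit X.
      Visit M.
    At R: no right child.
    Visit R.
  At U: go right to D.
    At D: go left to W.
      At W: go left to E.
        E is a leaf — visit E.
      At W: no right child.
      Visit W.
    At D: no right child.
    Visit D.
  Visit U.
At H: go right to P.
  At P: go left to J.
    J is a leaf — visit J.
  At P: no right child.
  Visit P.
Visit H.
Full post-order sequence: X, M, R, E, W, D, U, J, P, H.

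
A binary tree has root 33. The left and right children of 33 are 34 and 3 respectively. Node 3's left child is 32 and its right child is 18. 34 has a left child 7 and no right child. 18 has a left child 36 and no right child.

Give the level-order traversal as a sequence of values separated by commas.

33, 34, 3, 7, 32, 18, 36

Level-order visits nodes level by level from the root, left to right within each level.
Level 0: 33
Level 1: 34, 3
Level 2: 7, 32, 18
Level 3: 36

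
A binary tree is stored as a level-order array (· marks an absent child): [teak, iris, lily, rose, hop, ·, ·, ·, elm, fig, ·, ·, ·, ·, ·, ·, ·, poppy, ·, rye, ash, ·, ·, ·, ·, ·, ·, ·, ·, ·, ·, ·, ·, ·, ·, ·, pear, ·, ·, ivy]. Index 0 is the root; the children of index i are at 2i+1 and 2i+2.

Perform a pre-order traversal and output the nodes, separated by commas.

teak, iris, rose, elm, poppy, pear, hop, fig, rye, ivy, ash, lily

Pre-order visits the node, then its left subtree, then its right subtree.
Visit teak.
At teak: go left to iris.
  Visit iris.
  At iris: go left to rose.
    Visit rose.
    At rose: no left child.
    At rose: go right to elm.
      Visit elm.
      At elm: go left to poppy.
        Visit poppy.
        At poppy: no left child.
        At poppy: go right to pear.
          pear is a leaf — visit pear.
      At elm: no right child.
  At iris: go right to hop.
    Visit hop.
    At hop: go left to fig.
      Visit fig.
      At fig: go left to rye.
        Visit rye.
        At rye: go left to ivy.
          ivy is a leaf — visit ivy.
        At rye: no right child.
      At fig: go right to ash.
        ash is a leaf — visit ash.
    At hop: no right child.
At teak: go right to lily.
  lily is a leaf — visit lily.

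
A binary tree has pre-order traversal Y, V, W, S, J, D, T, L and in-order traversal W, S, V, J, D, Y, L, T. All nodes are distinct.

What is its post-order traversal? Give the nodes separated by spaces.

S W D J V L T Y

The first element of pre-order is the root; it splits in-order into left and right subtrees.
Root Y: left subtree has 5 nodes {W, S, V, J, D}, right has 2 {L, T}.
  Root V: left subtree has 2 nodes {W, S}, right has 2 {J, D}.
    Root W: left subtree has 0 nodes { }, right has 1 {S}.
    Root J: left subtree has 0 nodes { }, right has 1 {D}.
  Root T: left subtree has 1 node {L}, right has 0 { }.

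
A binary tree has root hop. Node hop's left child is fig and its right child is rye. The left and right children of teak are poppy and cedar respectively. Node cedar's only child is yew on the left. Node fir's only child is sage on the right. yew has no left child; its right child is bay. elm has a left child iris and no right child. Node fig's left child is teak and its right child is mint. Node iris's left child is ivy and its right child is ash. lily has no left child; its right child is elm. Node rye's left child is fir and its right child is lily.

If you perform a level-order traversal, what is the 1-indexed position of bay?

Level-order visits nodes level by level from the root, left to right within each level.
Level 0: hop
Level 1: fig, rye
Level 2: teak, mint, fir, lily
Level 3: poppy, cedar, sage, elm
Level 4: yew, iris
Level 5: bay, ivy, ash
Full level-order sequence: hop, fig, rye, teak, mint, fir, lily, poppy, cedar, sage, elm, yew, iris, bay, ivy, ash.

14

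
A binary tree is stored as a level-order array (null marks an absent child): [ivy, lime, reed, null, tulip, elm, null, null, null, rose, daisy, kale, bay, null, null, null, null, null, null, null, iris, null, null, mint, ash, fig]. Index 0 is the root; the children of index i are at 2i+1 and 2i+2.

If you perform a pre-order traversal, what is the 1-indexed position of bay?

Pre-order visits the node, then its left subtree, then its right subtree.
Visit ivy.
At ivy: go left to lime.
  Visit lime.
  At lime: no left child.
  At lime: go right to tulip.
    Visit tulip.
    At tulip: go left to rose.
      Visit rose.
      At rose: no left child.
      At rose: go right to iris.
        iris is a leaf — visit iris.
    At tulip: go right to daisy.
      daisy is a leaf — visit daisy.
At ivy: go right to reed.
  Visit reed.
  At reed: go left to elm.
    Visit elm.
    At elm: go left to kale.
      Visit kale.
      At kale: go left to mint.
        mint is a leaf — visit mint.
      At kale: go right to ash.
        ash is a leaf — visit ash.
    At elm: go right to bay.
      Visit bay.
      At bay: go left to fig.
        fig is a leaf — visit fig.
      At bay: no right child.
  At reed: no right child.
Full pre-order sequence: ivy, lime, tulip, rose, iris, daisy, reed, elm, kale, mint, ash, bay, fig.

12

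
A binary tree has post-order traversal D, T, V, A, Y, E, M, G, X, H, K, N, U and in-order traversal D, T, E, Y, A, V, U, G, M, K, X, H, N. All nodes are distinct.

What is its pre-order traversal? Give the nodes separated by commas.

U, E, T, D, Y, A, V, N, K, G, M, H, X

The last element of post-order is the root; it splits in-order into left and right subtrees.
Root U: left subtree has 6 nodes {D, T, E, Y, A, V}, right has 6 {G, M, K, X, H, N}.
  Root E: left subtree has 2 nodes {D, T}, right has 3 {Y, A, V}.
    Root T: left subtree has 1 node {D}, right has 0 { }.
    Root Y: left subtree has 0 nodes { }, right has 2 {A, V}.
      Root A: left subtree has 0 nodes { }, right has 1 {V}.
  Root N: left subtree has 5 nodes {G, M, K, X, H}, right has 0 { }.
    Root K: left subtree has 2 nodes {G, M}, right has 2 {X, H}.
      Root G: left subtree has 0 nodes { }, right has 1 {M}.
      Root H: left subtree has 1 node {X}, right has 0 { }.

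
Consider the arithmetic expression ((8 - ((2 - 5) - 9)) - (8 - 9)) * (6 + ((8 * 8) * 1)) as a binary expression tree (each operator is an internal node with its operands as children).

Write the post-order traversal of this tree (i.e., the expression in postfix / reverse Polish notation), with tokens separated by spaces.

8 2 5 - 9 - - 8 9 - - 6 8 8 * 1 * + *

Post-order on an expression tree gives postfix notation: for each operator, emit left operand, right operand, then the operator.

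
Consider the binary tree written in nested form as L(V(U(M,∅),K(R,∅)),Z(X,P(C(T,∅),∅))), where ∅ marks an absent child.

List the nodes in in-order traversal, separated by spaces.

In-order visits the left subtree, then the node, then the right subtree.
At L: go left to V.
  At V: go left to U.
    At U: go left to M.
      M is a leaf — visit M.
    Visit U.
    At U: no right child.
  Visit V.
  At V: go right to K.
    At K: go left to R.
      R is a leaf — visit R.
    Visit K.
    At K: no right child.
Visit L.
At L: go right to Z.
  At Z: go left to X.
    X is a leaf — visit X.
  Visit Z.
  At Z: go right to P.
    At P: go left to C.
      At C: go left to T.
        T is a leaf — visit T.
      Visit C.
      At C: no right child.
    Visit P.
    At P: no right child.

M U V R K L X Z T C P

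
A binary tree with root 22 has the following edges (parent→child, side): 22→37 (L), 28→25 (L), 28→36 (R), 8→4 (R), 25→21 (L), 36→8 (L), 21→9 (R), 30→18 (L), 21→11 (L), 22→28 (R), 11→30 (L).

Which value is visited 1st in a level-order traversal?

22

Level-order visits nodes level by level from the root, left to right within each level.
Level 0: 22
Level 1: 37, 28
Level 2: 25, 36
Level 3: 21, 8
Level 4: 11, 9, 4
Level 5: 30
Level 6: 18
Full level-order sequence: 22, 37, 28, 25, 36, 21, 8, 11, 9, 4, 30, 18.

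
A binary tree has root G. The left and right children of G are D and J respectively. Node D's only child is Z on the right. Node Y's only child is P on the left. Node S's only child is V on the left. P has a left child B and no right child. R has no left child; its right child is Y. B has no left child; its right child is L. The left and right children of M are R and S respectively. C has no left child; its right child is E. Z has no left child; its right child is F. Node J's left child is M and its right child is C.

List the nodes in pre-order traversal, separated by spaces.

Pre-order visits the node, then its left subtree, then its right subtree.
Visit G.
At G: go left to D.
  Visit D.
  At D: no left child.
  At D: go right to Z.
    Visit Z.
    At Z: no left child.
    At Z: go right to F.
      F is a leaf — visit F.
At G: go right to J.
  Visit J.
  At J: go left to M.
    Visit M.
    At M: go left to R.
      Visit R.
      At R: no left child.
      At R: go right to Y.
        Visit Y.
        At Y: go left to P.
          Visit P.
          At P: go left to B.
            Visit B.
            At B: no left child.
            At B: go right to L.
              L is a leaf — visit L.
          At P: no right child.
        At Y: no right child.
    At M: go right to S.
      Visit S.
      At S: go left to V.
        V is a leaf — visit V.
      At S: no right child.
  At J: go right to C.
    Visit C.
    At C: no left child.
    At C: go right to E.
      E is a leaf — visit E.

G D Z F J M R Y P B L S V C E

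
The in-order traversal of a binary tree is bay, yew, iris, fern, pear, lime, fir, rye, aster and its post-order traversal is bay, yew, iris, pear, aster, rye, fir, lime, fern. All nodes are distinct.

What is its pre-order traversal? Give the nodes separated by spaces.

fern iris yew bay lime pear fir rye aster

The last element of post-order is the root; it splits in-order into left and right subtrees.
Root fern: left subtree has 3 nodes {bay, yew, iris}, right has 5 {pear, lime, fir, rye, aster}.
  Root iris: left subtree has 2 nodes {bay, yew}, right has 0 { }.
    Root yew: left subtree has 1 node {bay}, right has 0 { }.
  Root lime: left subtree has 1 node {pear}, right has 3 {fir, rye, aster}.
    Root fir: left subtree has 0 nodes { }, right has 2 {rye, aster}.
      Root rye: left subtree has 0 nodes { }, right has 1 {aster}.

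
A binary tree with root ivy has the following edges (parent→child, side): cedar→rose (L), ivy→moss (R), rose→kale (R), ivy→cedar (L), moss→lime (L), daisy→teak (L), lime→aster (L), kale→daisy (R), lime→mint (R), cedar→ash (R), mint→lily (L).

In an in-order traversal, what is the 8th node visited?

aster

In-order visits the left subtree, then the node, then the right subtree.
At ivy: go left to cedar.
  At cedar: go left to rose.
    At rose: no left child.
    Visit rose.
    At rose: go right to kale.
      At kale: no left child.
      Visit kale.
      At kale: go right to daisy.
        At daisy: go left to teak.
          teak is a leaf — visit teak.
        Visit daisy.
        At daisy: no right child.
  Visit cedar.
  At cedar: go right to ash.
    ash is a leaf — visit ash.
Visit ivy.
At ivy: go right to moss.
  At moss: go left to lime.
    At lime: go left to aster.
      aster is a leaf — visit aster.
    Visit lime.
    At lime: go right to mint.
      At mint: go left to lily.
        lily is a leaf — visit lily.
      Visit mint.
      At mint: no right child.
  Visit moss.
  At moss: no right child.
Full in-order sequence: rose, kale, teak, daisy, cedar, ash, ivy, aster, lime, lily, mint, moss.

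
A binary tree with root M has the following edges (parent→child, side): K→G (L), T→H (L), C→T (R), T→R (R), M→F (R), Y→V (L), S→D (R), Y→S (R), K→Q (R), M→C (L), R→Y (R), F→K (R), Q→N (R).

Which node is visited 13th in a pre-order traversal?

Q

Pre-order visits the node, then its left subtree, then its right subtree.
Visit M.
At M: go left to C.
  Visit C.
  At C: no left child.
  At C: go right to T.
    Visit T.
    At T: go left to H.
      H is a leaf — visit H.
    At T: go right to R.
      Visit R.
      At R: no left child.
      At R: go right to Y.
        Visit Y.
        At Y: go left to V.
          V is a leaf — visit V.
        At Y: go right to S.
          Visit S.
          At S: no left child.
          At S: go right to D.
            D is a leaf — visit D.
At M: go right to F.
  Visit F.
  At F: no left child.
  At F: go right to K.
    Visit K.
    At K: go left to G.
      G is a leaf — visit G.
    At K: go right to Q.
      Visit Q.
      At Q: no left child.
      At Q: go right to N.
        N is a leaf — visit N.
Full pre-order sequence: M, C, T, H, R, Y, V, S, D, F, K, G, Q, N.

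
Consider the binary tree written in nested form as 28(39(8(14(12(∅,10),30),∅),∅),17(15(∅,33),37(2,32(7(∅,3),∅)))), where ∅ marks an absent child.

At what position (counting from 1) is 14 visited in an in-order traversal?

3

In-order visits the left subtree, then the node, then the right subtree.
At 28: go left to 39.
  At 39: go left to 8.
    At 8: go left to 14.
      At 14: go left to 12.
        At 12: no left child.
        Visit 12.
        At 12: go right to 10.
          10 is a leaf — visit 10.
      Visit 14.
      At 14: go right to 30.
        30 is a leaf — visit 30.
    Visit 8.
    At 8: no right child.
  Visit 39.
  At 39: no right child.
Visit 28.
At 28: go right to 17.
  At 17: go left to 15.
    At 15: no left child.
    Visit 15.
    At 15: go right to 33.
      33 is a leaf — visit 33.
  Visit 17.
  At 17: go right to 37.
    At 37: go left to 2.
      2 is a leaf — visit 2.
    Visit 37.
    At 37: go right to 32.
      At 32: go left to 7.
        At 7: no left child.
        Visit 7.
        At 7: go right to 3.
          3 is a leaf — visit 3.
      Visit 32.
      At 32: no right child.
Full in-order sequence: 12, 10, 14, 30, 8, 39, 28, 15, 33, 17, 2, 37, 7, 3, 32.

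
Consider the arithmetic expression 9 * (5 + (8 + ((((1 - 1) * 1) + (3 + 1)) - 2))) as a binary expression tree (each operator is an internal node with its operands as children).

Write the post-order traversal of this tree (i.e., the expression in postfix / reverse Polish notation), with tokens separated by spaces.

Post-order on an expression tree gives postfix notation: for each operator, emit left operand, right operand, then the operator.

9 5 8 1 1 - 1 * 3 1 + + 2 - + + *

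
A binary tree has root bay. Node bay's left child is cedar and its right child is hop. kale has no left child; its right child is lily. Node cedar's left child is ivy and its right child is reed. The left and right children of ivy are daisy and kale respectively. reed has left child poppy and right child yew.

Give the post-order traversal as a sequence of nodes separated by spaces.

daisy lily kale ivy poppy yew reed cedar hop bay

Post-order visits the left subtree, then the right subtree, then the node.
At bay: go left to cedar.
  At cedar: go left to ivy.
    At ivy: go left to daisy.
      daisy is a leaf — visit daisy.
    At ivy: go right to kale.
      At kale: no left child.
      At kale: go right to lily.
        lily is a leaf — visit lily.
      Visit kale.
    Visit ivy.
  At cedar: go right to reed.
    At reed: go left to poppy.
      poppy is a leaf — visit poppy.
    At reed: go right to yew.
      yew is a leaf — visit yew.
    Visit reed.
  Visit cedar.
At bay: go right to hop.
  hop is a leaf — visit hop.
Visit bay.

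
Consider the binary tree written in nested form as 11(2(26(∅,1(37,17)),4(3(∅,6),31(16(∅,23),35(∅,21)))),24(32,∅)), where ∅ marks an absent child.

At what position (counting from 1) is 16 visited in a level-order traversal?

Level-order visits nodes level by level from the root, left to right within each level.
Level 0: 11
Level 1: 2, 24
Level 2: 26, 4, 32
Level 3: 1, 3, 31
Level 4: 37, 17, 6, 16, 35
Level 5: 23, 21
Full level-order sequence: 11, 2, 24, 26, 4, 32, 1, 3, 31, 37, 17, 6, 16, 35, 23, 21.

13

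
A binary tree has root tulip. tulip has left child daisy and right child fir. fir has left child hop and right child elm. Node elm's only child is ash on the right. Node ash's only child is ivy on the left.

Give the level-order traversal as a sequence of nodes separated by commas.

tulip, daisy, fir, hop, elm, ash, ivy

Level-order visits nodes level by level from the root, left to right within each level.
Level 0: tulip
Level 1: daisy, fir
Level 2: hop, elm
Level 3: ash
Level 4: ivy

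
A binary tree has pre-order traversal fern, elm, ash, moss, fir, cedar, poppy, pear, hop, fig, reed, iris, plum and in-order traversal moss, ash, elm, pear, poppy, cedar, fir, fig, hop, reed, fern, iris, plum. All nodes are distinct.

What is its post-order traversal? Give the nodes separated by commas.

The first element of pre-order is the root; it splits in-order into left and right subtrees.
Root fern: left subtree has 10 nodes {moss, ash, elm, pear, poppy, cedar, fir, fig, hop, reed}, right has 2 {iris, plum}.
  Root elm: left subtree has 2 nodes {moss, ash}, right has 7 {pear, poppy, cedar, fir, fig, hop, reed}.
    Root ash: left subtree has 1 node {moss}, right has 0 { }.
    Root fir: left subtree has 3 nodes {pear, poppy, cedar}, right has 3 {fig, hop, reed}.
      Root cedar: left subtree has 2 nodes {pear, poppy}, right has 0 { }.
        Root poppy: left subtree has 1 node {pear}, right has 0 { }.
      Root hop: left subtree has 1 node {fig}, right has 1 {reed}.
  Root iris: left subtree has 0 nodes { }, right has 1 {plum}.

moss, ash, pear, poppy, cedar, fig, reed, hop, fir, elm, plum, iris, fern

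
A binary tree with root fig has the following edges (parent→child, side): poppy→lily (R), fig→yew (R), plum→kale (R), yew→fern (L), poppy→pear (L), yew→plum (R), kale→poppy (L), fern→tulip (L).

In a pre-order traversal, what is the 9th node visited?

Pre-order visits the node, then its left subtree, then its right subtree.
Visit fig.
At fig: no left child.
At fig: go right to yew.
  Visit yew.
  At yew: go left to fern.
    Visit fern.
    At fern: go left to tulip.
      tulip is a leaf — visit tulip.
    At fern: no right child.
  At yew: go right to plum.
    Visit plum.
    At plum: no left child.
    At plum: go right to kale.
      Visit kale.
      At kale: go left to poppy.
        Visit poppy.
        At poppy: go left to pear.
          pear is a leaf — visit pear.
        At poppy: go right to lily.
          lily is a leaf — visit lily.
      At kale: no right child.
Full pre-order sequence: fig, yew, fern, tulip, plum, kale, poppy, pear, lily.

lily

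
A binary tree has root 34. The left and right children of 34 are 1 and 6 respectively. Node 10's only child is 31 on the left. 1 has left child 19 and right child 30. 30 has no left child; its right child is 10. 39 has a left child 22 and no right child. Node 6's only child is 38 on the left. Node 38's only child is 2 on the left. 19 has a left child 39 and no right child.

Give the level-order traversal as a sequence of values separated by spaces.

Level-order visits nodes level by level from the root, left to right within each level.
Level 0: 34
Level 1: 1, 6
Level 2: 19, 30, 38
Level 3: 39, 10, 2
Level 4: 22, 31

34 1 6 19 30 38 39 10 2 22 31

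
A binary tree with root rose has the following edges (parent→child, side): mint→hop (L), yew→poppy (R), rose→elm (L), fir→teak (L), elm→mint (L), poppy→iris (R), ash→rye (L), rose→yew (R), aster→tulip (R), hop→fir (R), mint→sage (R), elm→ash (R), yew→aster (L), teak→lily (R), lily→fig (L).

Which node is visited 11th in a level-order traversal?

Level-order visits nodes level by level from the root, left to right within each level.
Level 0: rose
Level 1: elm, yew
Level 2: mint, ash, aster, poppy
Level 3: hop, sage, rye, tulip, iris
Level 4: fir
Level 5: teak
Level 6: lily
Level 7: fig
Full level-order sequence: rose, elm, yew, mint, ash, aster, poppy, hop, sage, rye, tulip, iris, fir, teak, lily, fig.

tulip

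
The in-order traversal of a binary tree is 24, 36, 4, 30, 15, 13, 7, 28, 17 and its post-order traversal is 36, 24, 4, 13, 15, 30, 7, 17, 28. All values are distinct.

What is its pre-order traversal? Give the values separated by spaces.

28 7 30 4 24 36 15 13 17

The last element of post-order is the root; it splits in-order into left and right subtrees.
Root 28: left subtree has 7 nodes {24, 36, 4, 30, 15, 13, 7}, right has 1 {17}.
  Root 7: left subtree has 6 nodes {24, 36, 4, 30, 15, 13}, right has 0 { }.
    Root 30: left subtree has 3 nodes {24, 36, 4}, right has 2 {15, 13}.
      Root 4: left subtree has 2 nodes {24, 36}, right has 0 { }.
        Root 24: left subtree has 0 nodes { }, right has 1 {36}.
      Root 15: left subtree has 0 nodes { }, right has 1 {13}.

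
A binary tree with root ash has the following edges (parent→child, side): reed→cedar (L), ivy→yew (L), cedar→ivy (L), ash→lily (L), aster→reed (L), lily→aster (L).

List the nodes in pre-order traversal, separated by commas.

ash, lily, aster, reed, cedar, ivy, yew

Pre-order visits the node, then its left subtree, then its right subtree.
Visit ash.
At ash: go left to lily.
  Visit lily.
  At lily: go left to aster.
    Visit aster.
    At aster: go left to reed.
      Visit reed.
      At reed: go left to cedar.
        Visit cedar.
        At cedar: go left to ivy.
          Visit ivy.
          At ivy: go left to yew.
            yew is a leaf — visit yew.
          At ivy: no right child.
        At cedar: no right child.
      At reed: no right child.
    At aster: no right child.
  At lily: no right child.
At ash: no right child.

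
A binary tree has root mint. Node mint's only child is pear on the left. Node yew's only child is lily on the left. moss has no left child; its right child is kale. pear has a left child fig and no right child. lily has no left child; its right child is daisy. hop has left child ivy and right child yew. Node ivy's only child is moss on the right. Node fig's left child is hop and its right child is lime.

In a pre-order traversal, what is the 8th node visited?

yew

Pre-order visits the node, then its left subtree, then its right subtree.
Visit mint.
At mint: go left to pear.
  Visit pear.
  At pear: go left to fig.
    Visit fig.
    At fig: go left to hop.
      Visit hop.
      At hop: go left to ivy.
        Visit ivy.
        At ivy: no left child.
        At ivy: go right to moss.
          Visit moss.
          At moss: no left child.
          At moss: go right to kale.
            kale is a leaf — visit kale.
      At hop: go right to yew.
        Visit yew.
        At yew: go left to lily.
          Visit lily.
          At lily: no left child.
          At lily: go right to daisy.
            daisy is a leaf — visit daisy.
        At yew: no right child.
    At fig: go right to lime.
      lime is a leaf — visit lime.
  At pear: no right child.
At mint: no right child.
Full pre-order sequence: mint, pear, fig, hop, ivy, moss, kale, yew, lily, daisy, lime.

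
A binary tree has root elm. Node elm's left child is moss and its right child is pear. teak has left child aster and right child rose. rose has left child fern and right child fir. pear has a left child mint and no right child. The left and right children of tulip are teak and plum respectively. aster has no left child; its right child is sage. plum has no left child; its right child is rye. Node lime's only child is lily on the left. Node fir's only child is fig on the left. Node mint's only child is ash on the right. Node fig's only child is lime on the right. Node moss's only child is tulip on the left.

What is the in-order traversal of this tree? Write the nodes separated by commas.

In-order visits the left subtree, then the node, then the right subtree.
At elm: go left to moss.
  At moss: go left to tulip.
    At tulip: go left to teak.
      At teak: go left to aster.
        At aster: no left child.
        Visit aster.
        At aster: go right to sage.
          sage is a leaf — visit sage.
      Visit teak.
      At teak: go right to rose.
        At rose: go left to fern.
          fern is a leaf — visit fern.
        Visit rose.
        At rose: go right to fir.
          At fir: go left to fig.
            At fig: no left child.
            Visit fig.
            At fig: go right to lime.
              At lime: go left to lily.
                lily is a leaf — visit lily.
              Visit lime.
              At lime: no right child.
          Visit fir.
          At fir: no right child.
    Visit tulip.
    At tulip: go right to plum.
      At plum: no left child.
      Visit plum.
      At plum: go right to rye.
        rye is a leaf — visit rye.
  Visit moss.
  At moss: no right child.
Visit elm.
At elm: go right to pear.
  At pear: go left to mint.
    At mint: no left child.
    Visit mint.
    At mint: go right to ash.
      ash is a leaf — visit ash.
  Visit pear.
  At pear: no right child.

aster, sage, teak, fern, rose, fig, lily, lime, fir, tulip, plum, rye, moss, elm, mint, ash, pear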